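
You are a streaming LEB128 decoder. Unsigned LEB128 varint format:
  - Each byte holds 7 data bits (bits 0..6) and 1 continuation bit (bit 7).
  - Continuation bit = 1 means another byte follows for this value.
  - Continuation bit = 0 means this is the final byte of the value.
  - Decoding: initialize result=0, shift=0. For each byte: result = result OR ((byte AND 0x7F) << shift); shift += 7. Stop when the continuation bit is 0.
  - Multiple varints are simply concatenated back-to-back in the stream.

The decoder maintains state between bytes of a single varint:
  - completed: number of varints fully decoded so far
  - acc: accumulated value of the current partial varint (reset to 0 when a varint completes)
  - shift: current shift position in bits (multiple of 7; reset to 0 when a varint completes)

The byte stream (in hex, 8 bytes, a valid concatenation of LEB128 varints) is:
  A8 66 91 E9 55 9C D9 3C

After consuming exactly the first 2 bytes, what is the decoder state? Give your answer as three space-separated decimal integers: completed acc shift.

byte[0]=0xA8 cont=1 payload=0x28: acc |= 40<<0 -> completed=0 acc=40 shift=7
byte[1]=0x66 cont=0 payload=0x66: varint #1 complete (value=13096); reset -> completed=1 acc=0 shift=0

Answer: 1 0 0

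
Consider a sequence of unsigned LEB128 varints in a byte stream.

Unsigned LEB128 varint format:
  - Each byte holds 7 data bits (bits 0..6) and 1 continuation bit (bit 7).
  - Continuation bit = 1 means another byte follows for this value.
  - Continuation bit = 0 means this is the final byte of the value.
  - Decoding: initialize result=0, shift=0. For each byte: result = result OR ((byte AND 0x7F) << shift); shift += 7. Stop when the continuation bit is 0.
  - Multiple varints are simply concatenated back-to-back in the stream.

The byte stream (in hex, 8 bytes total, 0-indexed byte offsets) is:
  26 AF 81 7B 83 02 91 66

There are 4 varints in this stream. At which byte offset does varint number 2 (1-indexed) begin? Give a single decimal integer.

  byte[0]=0x26 cont=0 payload=0x26=38: acc |= 38<<0 -> acc=38 shift=7 [end]
Varint 1: bytes[0:1] = 26 -> value 38 (1 byte(s))
  byte[1]=0xAF cont=1 payload=0x2F=47: acc |= 47<<0 -> acc=47 shift=7
  byte[2]=0x81 cont=1 payload=0x01=1: acc |= 1<<7 -> acc=175 shift=14
  byte[3]=0x7B cont=0 payload=0x7B=123: acc |= 123<<14 -> acc=2015407 shift=21 [end]
Varint 2: bytes[1:4] = AF 81 7B -> value 2015407 (3 byte(s))
  byte[4]=0x83 cont=1 payload=0x03=3: acc |= 3<<0 -> acc=3 shift=7
  byte[5]=0x02 cont=0 payload=0x02=2: acc |= 2<<7 -> acc=259 shift=14 [end]
Varint 3: bytes[4:6] = 83 02 -> value 259 (2 byte(s))
  byte[6]=0x91 cont=1 payload=0x11=17: acc |= 17<<0 -> acc=17 shift=7
  byte[7]=0x66 cont=0 payload=0x66=102: acc |= 102<<7 -> acc=13073 shift=14 [end]
Varint 4: bytes[6:8] = 91 66 -> value 13073 (2 byte(s))

Answer: 1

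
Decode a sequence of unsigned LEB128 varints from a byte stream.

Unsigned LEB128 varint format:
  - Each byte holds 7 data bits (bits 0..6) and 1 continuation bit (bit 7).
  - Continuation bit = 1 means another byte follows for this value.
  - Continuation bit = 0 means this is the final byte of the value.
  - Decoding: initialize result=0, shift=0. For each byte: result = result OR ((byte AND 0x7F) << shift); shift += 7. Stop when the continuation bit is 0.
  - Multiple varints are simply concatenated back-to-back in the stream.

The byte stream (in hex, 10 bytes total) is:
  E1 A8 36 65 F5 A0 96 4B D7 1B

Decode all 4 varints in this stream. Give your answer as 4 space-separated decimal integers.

Answer: 889953 101 157651061 3543

Derivation:
  byte[0]=0xE1 cont=1 payload=0x61=97: acc |= 97<<0 -> acc=97 shift=7
  byte[1]=0xA8 cont=1 payload=0x28=40: acc |= 40<<7 -> acc=5217 shift=14
  byte[2]=0x36 cont=0 payload=0x36=54: acc |= 54<<14 -> acc=889953 shift=21 [end]
Varint 1: bytes[0:3] = E1 A8 36 -> value 889953 (3 byte(s))
  byte[3]=0x65 cont=0 payload=0x65=101: acc |= 101<<0 -> acc=101 shift=7 [end]
Varint 2: bytes[3:4] = 65 -> value 101 (1 byte(s))
  byte[4]=0xF5 cont=1 payload=0x75=117: acc |= 117<<0 -> acc=117 shift=7
  byte[5]=0xA0 cont=1 payload=0x20=32: acc |= 32<<7 -> acc=4213 shift=14
  byte[6]=0x96 cont=1 payload=0x16=22: acc |= 22<<14 -> acc=364661 shift=21
  byte[7]=0x4B cont=0 payload=0x4B=75: acc |= 75<<21 -> acc=157651061 shift=28 [end]
Varint 3: bytes[4:8] = F5 A0 96 4B -> value 157651061 (4 byte(s))
  byte[8]=0xD7 cont=1 payload=0x57=87: acc |= 87<<0 -> acc=87 shift=7
  byte[9]=0x1B cont=0 payload=0x1B=27: acc |= 27<<7 -> acc=3543 shift=14 [end]
Varint 4: bytes[8:10] = D7 1B -> value 3543 (2 byte(s))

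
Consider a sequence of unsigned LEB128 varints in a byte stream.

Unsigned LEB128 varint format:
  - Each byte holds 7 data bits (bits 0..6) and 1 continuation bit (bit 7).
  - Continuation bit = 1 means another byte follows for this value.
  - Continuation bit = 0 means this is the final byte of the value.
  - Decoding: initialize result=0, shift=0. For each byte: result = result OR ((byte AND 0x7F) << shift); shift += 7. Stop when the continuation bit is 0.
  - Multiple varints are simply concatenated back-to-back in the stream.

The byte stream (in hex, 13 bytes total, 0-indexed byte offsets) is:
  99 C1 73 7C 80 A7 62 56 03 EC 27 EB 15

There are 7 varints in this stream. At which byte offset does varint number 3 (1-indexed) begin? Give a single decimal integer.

Answer: 4

Derivation:
  byte[0]=0x99 cont=1 payload=0x19=25: acc |= 25<<0 -> acc=25 shift=7
  byte[1]=0xC1 cont=1 payload=0x41=65: acc |= 65<<7 -> acc=8345 shift=14
  byte[2]=0x73 cont=0 payload=0x73=115: acc |= 115<<14 -> acc=1892505 shift=21 [end]
Varint 1: bytes[0:3] = 99 C1 73 -> value 1892505 (3 byte(s))
  byte[3]=0x7C cont=0 payload=0x7C=124: acc |= 124<<0 -> acc=124 shift=7 [end]
Varint 2: bytes[3:4] = 7C -> value 124 (1 byte(s))
  byte[4]=0x80 cont=1 payload=0x00=0: acc |= 0<<0 -> acc=0 shift=7
  byte[5]=0xA7 cont=1 payload=0x27=39: acc |= 39<<7 -> acc=4992 shift=14
  byte[6]=0x62 cont=0 payload=0x62=98: acc |= 98<<14 -> acc=1610624 shift=21 [end]
Varint 3: bytes[4:7] = 80 A7 62 -> value 1610624 (3 byte(s))
  byte[7]=0x56 cont=0 payload=0x56=86: acc |= 86<<0 -> acc=86 shift=7 [end]
Varint 4: bytes[7:8] = 56 -> value 86 (1 byte(s))
  byte[8]=0x03 cont=0 payload=0x03=3: acc |= 3<<0 -> acc=3 shift=7 [end]
Varint 5: bytes[8:9] = 03 -> value 3 (1 byte(s))
  byte[9]=0xEC cont=1 payload=0x6C=108: acc |= 108<<0 -> acc=108 shift=7
  byte[10]=0x27 cont=0 payload=0x27=39: acc |= 39<<7 -> acc=5100 shift=14 [end]
Varint 6: bytes[9:11] = EC 27 -> value 5100 (2 byte(s))
  byte[11]=0xEB cont=1 payload=0x6B=107: acc |= 107<<0 -> acc=107 shift=7
  byte[12]=0x15 cont=0 payload=0x15=21: acc |= 21<<7 -> acc=2795 shift=14 [end]
Varint 7: bytes[11:13] = EB 15 -> value 2795 (2 byte(s))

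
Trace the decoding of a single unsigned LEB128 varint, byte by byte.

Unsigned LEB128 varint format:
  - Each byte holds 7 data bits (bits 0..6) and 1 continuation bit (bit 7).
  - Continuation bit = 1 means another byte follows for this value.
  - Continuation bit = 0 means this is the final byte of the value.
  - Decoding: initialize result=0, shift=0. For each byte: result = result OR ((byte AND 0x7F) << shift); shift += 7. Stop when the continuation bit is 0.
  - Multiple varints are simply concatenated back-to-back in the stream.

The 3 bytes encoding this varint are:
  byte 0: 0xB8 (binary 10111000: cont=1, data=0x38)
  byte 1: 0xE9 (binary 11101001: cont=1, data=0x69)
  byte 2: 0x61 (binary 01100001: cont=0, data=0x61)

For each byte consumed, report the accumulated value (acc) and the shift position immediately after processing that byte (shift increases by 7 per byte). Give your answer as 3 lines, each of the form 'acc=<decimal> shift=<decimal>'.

Answer: acc=56 shift=7
acc=13496 shift=14
acc=1602744 shift=21

Derivation:
byte 0=0xB8: payload=0x38=56, contrib = 56<<0 = 56; acc -> 56, shift -> 7
byte 1=0xE9: payload=0x69=105, contrib = 105<<7 = 13440; acc -> 13496, shift -> 14
byte 2=0x61: payload=0x61=97, contrib = 97<<14 = 1589248; acc -> 1602744, shift -> 21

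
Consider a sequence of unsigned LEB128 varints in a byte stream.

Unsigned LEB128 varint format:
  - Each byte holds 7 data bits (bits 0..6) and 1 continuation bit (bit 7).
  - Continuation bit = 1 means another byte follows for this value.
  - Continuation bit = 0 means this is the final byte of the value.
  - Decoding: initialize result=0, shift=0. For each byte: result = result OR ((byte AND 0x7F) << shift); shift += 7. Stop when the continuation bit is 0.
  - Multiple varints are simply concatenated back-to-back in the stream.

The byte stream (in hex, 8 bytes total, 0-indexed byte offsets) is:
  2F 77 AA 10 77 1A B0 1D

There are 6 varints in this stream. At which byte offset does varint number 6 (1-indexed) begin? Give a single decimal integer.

  byte[0]=0x2F cont=0 payload=0x2F=47: acc |= 47<<0 -> acc=47 shift=7 [end]
Varint 1: bytes[0:1] = 2F -> value 47 (1 byte(s))
  byte[1]=0x77 cont=0 payload=0x77=119: acc |= 119<<0 -> acc=119 shift=7 [end]
Varint 2: bytes[1:2] = 77 -> value 119 (1 byte(s))
  byte[2]=0xAA cont=1 payload=0x2A=42: acc |= 42<<0 -> acc=42 shift=7
  byte[3]=0x10 cont=0 payload=0x10=16: acc |= 16<<7 -> acc=2090 shift=14 [end]
Varint 3: bytes[2:4] = AA 10 -> value 2090 (2 byte(s))
  byte[4]=0x77 cont=0 payload=0x77=119: acc |= 119<<0 -> acc=119 shift=7 [end]
Varint 4: bytes[4:5] = 77 -> value 119 (1 byte(s))
  byte[5]=0x1A cont=0 payload=0x1A=26: acc |= 26<<0 -> acc=26 shift=7 [end]
Varint 5: bytes[5:6] = 1A -> value 26 (1 byte(s))
  byte[6]=0xB0 cont=1 payload=0x30=48: acc |= 48<<0 -> acc=48 shift=7
  byte[7]=0x1D cont=0 payload=0x1D=29: acc |= 29<<7 -> acc=3760 shift=14 [end]
Varint 6: bytes[6:8] = B0 1D -> value 3760 (2 byte(s))

Answer: 6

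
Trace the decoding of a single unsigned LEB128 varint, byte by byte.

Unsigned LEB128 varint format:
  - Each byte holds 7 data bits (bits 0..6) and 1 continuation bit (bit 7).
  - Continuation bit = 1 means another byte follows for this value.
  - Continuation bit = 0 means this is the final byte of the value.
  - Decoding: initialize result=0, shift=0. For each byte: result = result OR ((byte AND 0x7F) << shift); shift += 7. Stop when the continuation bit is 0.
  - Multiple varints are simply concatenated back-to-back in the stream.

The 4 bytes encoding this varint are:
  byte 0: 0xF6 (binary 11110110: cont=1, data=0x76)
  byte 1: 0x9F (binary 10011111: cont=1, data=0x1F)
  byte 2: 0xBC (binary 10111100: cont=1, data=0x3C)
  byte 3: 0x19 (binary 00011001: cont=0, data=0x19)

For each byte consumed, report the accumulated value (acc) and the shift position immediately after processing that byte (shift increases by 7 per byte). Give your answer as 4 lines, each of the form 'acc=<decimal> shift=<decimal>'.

byte 0=0xF6: payload=0x76=118, contrib = 118<<0 = 118; acc -> 118, shift -> 7
byte 1=0x9F: payload=0x1F=31, contrib = 31<<7 = 3968; acc -> 4086, shift -> 14
byte 2=0xBC: payload=0x3C=60, contrib = 60<<14 = 983040; acc -> 987126, shift -> 21
byte 3=0x19: payload=0x19=25, contrib = 25<<21 = 52428800; acc -> 53415926, shift -> 28

Answer: acc=118 shift=7
acc=4086 shift=14
acc=987126 shift=21
acc=53415926 shift=28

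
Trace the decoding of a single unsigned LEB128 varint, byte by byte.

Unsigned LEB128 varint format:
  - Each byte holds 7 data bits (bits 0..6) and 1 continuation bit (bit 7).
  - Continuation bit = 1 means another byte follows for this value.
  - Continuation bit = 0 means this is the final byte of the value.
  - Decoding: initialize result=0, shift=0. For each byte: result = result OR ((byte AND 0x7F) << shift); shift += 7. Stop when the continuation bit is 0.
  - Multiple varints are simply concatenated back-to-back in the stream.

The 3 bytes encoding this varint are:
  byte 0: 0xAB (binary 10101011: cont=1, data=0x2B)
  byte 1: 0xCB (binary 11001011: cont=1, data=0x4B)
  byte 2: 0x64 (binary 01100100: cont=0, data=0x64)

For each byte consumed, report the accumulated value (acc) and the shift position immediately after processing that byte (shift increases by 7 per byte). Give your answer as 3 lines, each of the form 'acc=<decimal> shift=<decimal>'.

byte 0=0xAB: payload=0x2B=43, contrib = 43<<0 = 43; acc -> 43, shift -> 7
byte 1=0xCB: payload=0x4B=75, contrib = 75<<7 = 9600; acc -> 9643, shift -> 14
byte 2=0x64: payload=0x64=100, contrib = 100<<14 = 1638400; acc -> 1648043, shift -> 21

Answer: acc=43 shift=7
acc=9643 shift=14
acc=1648043 shift=21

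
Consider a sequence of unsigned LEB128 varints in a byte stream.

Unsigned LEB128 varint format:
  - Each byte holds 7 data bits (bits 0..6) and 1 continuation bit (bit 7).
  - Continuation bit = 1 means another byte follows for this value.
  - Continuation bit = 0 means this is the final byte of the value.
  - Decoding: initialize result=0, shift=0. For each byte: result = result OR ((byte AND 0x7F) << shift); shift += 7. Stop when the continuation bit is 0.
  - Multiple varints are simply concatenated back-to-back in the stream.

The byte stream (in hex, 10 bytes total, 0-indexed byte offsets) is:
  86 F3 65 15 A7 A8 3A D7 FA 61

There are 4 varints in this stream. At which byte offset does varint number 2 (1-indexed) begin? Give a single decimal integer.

Answer: 3

Derivation:
  byte[0]=0x86 cont=1 payload=0x06=6: acc |= 6<<0 -> acc=6 shift=7
  byte[1]=0xF3 cont=1 payload=0x73=115: acc |= 115<<7 -> acc=14726 shift=14
  byte[2]=0x65 cont=0 payload=0x65=101: acc |= 101<<14 -> acc=1669510 shift=21 [end]
Varint 1: bytes[0:3] = 86 F3 65 -> value 1669510 (3 byte(s))
  byte[3]=0x15 cont=0 payload=0x15=21: acc |= 21<<0 -> acc=21 shift=7 [end]
Varint 2: bytes[3:4] = 15 -> value 21 (1 byte(s))
  byte[4]=0xA7 cont=1 payload=0x27=39: acc |= 39<<0 -> acc=39 shift=7
  byte[5]=0xA8 cont=1 payload=0x28=40: acc |= 40<<7 -> acc=5159 shift=14
  byte[6]=0x3A cont=0 payload=0x3A=58: acc |= 58<<14 -> acc=955431 shift=21 [end]
Varint 3: bytes[4:7] = A7 A8 3A -> value 955431 (3 byte(s))
  byte[7]=0xD7 cont=1 payload=0x57=87: acc |= 87<<0 -> acc=87 shift=7
  byte[8]=0xFA cont=1 payload=0x7A=122: acc |= 122<<7 -> acc=15703 shift=14
  byte[9]=0x61 cont=0 payload=0x61=97: acc |= 97<<14 -> acc=1604951 shift=21 [end]
Varint 4: bytes[7:10] = D7 FA 61 -> value 1604951 (3 byte(s))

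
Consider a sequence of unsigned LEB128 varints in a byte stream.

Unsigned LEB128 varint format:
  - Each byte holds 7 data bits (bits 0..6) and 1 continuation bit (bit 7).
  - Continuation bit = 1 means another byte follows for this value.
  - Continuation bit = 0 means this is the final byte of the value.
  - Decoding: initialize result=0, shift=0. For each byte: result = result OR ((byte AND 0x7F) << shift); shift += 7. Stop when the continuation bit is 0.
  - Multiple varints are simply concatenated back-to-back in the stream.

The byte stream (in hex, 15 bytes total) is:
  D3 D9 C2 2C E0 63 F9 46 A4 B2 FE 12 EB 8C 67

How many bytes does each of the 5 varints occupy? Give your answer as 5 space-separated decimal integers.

  byte[0]=0xD3 cont=1 payload=0x53=83: acc |= 83<<0 -> acc=83 shift=7
  byte[1]=0xD9 cont=1 payload=0x59=89: acc |= 89<<7 -> acc=11475 shift=14
  byte[2]=0xC2 cont=1 payload=0x42=66: acc |= 66<<14 -> acc=1092819 shift=21
  byte[3]=0x2C cont=0 payload=0x2C=44: acc |= 44<<21 -> acc=93367507 shift=28 [end]
Varint 1: bytes[0:4] = D3 D9 C2 2C -> value 93367507 (4 byte(s))
  byte[4]=0xE0 cont=1 payload=0x60=96: acc |= 96<<0 -> acc=96 shift=7
  byte[5]=0x63 cont=0 payload=0x63=99: acc |= 99<<7 -> acc=12768 shift=14 [end]
Varint 2: bytes[4:6] = E0 63 -> value 12768 (2 byte(s))
  byte[6]=0xF9 cont=1 payload=0x79=121: acc |= 121<<0 -> acc=121 shift=7
  byte[7]=0x46 cont=0 payload=0x46=70: acc |= 70<<7 -> acc=9081 shift=14 [end]
Varint 3: bytes[6:8] = F9 46 -> value 9081 (2 byte(s))
  byte[8]=0xA4 cont=1 payload=0x24=36: acc |= 36<<0 -> acc=36 shift=7
  byte[9]=0xB2 cont=1 payload=0x32=50: acc |= 50<<7 -> acc=6436 shift=14
  byte[10]=0xFE cont=1 payload=0x7E=126: acc |= 126<<14 -> acc=2070820 shift=21
  byte[11]=0x12 cont=0 payload=0x12=18: acc |= 18<<21 -> acc=39819556 shift=28 [end]
Varint 4: bytes[8:12] = A4 B2 FE 12 -> value 39819556 (4 byte(s))
  byte[12]=0xEB cont=1 payload=0x6B=107: acc |= 107<<0 -> acc=107 shift=7
  byte[13]=0x8C cont=1 payload=0x0C=12: acc |= 12<<7 -> acc=1643 shift=14
  byte[14]=0x67 cont=0 payload=0x67=103: acc |= 103<<14 -> acc=1689195 shift=21 [end]
Varint 5: bytes[12:15] = EB 8C 67 -> value 1689195 (3 byte(s))

Answer: 4 2 2 4 3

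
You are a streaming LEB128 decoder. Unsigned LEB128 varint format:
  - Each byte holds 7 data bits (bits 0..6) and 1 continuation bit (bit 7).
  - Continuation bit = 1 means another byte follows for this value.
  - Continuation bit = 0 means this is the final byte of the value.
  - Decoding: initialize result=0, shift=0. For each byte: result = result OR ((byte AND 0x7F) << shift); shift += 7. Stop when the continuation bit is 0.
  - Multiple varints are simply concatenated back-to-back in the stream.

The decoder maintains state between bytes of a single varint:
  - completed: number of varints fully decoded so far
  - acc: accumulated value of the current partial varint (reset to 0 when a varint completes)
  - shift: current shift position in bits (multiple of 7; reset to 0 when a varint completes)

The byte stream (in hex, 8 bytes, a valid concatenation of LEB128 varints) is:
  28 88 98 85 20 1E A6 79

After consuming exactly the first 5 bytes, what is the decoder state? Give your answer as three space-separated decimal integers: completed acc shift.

byte[0]=0x28 cont=0 payload=0x28: varint #1 complete (value=40); reset -> completed=1 acc=0 shift=0
byte[1]=0x88 cont=1 payload=0x08: acc |= 8<<0 -> completed=1 acc=8 shift=7
byte[2]=0x98 cont=1 payload=0x18: acc |= 24<<7 -> completed=1 acc=3080 shift=14
byte[3]=0x85 cont=1 payload=0x05: acc |= 5<<14 -> completed=1 acc=85000 shift=21
byte[4]=0x20 cont=0 payload=0x20: varint #2 complete (value=67193864); reset -> completed=2 acc=0 shift=0

Answer: 2 0 0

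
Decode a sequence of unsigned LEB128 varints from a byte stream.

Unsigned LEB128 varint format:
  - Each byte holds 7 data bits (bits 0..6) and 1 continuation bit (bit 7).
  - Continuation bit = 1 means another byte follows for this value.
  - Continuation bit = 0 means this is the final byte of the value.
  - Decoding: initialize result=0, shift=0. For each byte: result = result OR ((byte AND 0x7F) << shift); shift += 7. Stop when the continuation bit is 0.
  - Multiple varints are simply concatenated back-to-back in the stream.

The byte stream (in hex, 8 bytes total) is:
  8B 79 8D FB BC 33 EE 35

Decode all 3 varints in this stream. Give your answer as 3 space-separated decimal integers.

Answer: 15499 107953549 6894

Derivation:
  byte[0]=0x8B cont=1 payload=0x0B=11: acc |= 11<<0 -> acc=11 shift=7
  byte[1]=0x79 cont=0 payload=0x79=121: acc |= 121<<7 -> acc=15499 shift=14 [end]
Varint 1: bytes[0:2] = 8B 79 -> value 15499 (2 byte(s))
  byte[2]=0x8D cont=1 payload=0x0D=13: acc |= 13<<0 -> acc=13 shift=7
  byte[3]=0xFB cont=1 payload=0x7B=123: acc |= 123<<7 -> acc=15757 shift=14
  byte[4]=0xBC cont=1 payload=0x3C=60: acc |= 60<<14 -> acc=998797 shift=21
  byte[5]=0x33 cont=0 payload=0x33=51: acc |= 51<<21 -> acc=107953549 shift=28 [end]
Varint 2: bytes[2:6] = 8D FB BC 33 -> value 107953549 (4 byte(s))
  byte[6]=0xEE cont=1 payload=0x6E=110: acc |= 110<<0 -> acc=110 shift=7
  byte[7]=0x35 cont=0 payload=0x35=53: acc |= 53<<7 -> acc=6894 shift=14 [end]
Varint 3: bytes[6:8] = EE 35 -> value 6894 (2 byte(s))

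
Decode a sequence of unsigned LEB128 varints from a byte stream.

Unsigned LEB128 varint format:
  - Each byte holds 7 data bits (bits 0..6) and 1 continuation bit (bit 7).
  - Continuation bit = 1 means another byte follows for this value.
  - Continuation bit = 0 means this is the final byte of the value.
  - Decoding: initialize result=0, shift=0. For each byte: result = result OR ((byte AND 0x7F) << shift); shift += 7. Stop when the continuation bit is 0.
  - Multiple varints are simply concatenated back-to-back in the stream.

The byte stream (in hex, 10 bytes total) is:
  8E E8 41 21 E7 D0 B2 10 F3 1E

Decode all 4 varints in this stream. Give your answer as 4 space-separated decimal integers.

  byte[0]=0x8E cont=1 payload=0x0E=14: acc |= 14<<0 -> acc=14 shift=7
  byte[1]=0xE8 cont=1 payload=0x68=104: acc |= 104<<7 -> acc=13326 shift=14
  byte[2]=0x41 cont=0 payload=0x41=65: acc |= 65<<14 -> acc=1078286 shift=21 [end]
Varint 1: bytes[0:3] = 8E E8 41 -> value 1078286 (3 byte(s))
  byte[3]=0x21 cont=0 payload=0x21=33: acc |= 33<<0 -> acc=33 shift=7 [end]
Varint 2: bytes[3:4] = 21 -> value 33 (1 byte(s))
  byte[4]=0xE7 cont=1 payload=0x67=103: acc |= 103<<0 -> acc=103 shift=7
  byte[5]=0xD0 cont=1 payload=0x50=80: acc |= 80<<7 -> acc=10343 shift=14
  byte[6]=0xB2 cont=1 payload=0x32=50: acc |= 50<<14 -> acc=829543 shift=21
  byte[7]=0x10 cont=0 payload=0x10=16: acc |= 16<<21 -> acc=34383975 shift=28 [end]
Varint 3: bytes[4:8] = E7 D0 B2 10 -> value 34383975 (4 byte(s))
  byte[8]=0xF3 cont=1 payload=0x73=115: acc |= 115<<0 -> acc=115 shift=7
  byte[9]=0x1E cont=0 payload=0x1E=30: acc |= 30<<7 -> acc=3955 shift=14 [end]
Varint 4: bytes[8:10] = F3 1E -> value 3955 (2 byte(s))

Answer: 1078286 33 34383975 3955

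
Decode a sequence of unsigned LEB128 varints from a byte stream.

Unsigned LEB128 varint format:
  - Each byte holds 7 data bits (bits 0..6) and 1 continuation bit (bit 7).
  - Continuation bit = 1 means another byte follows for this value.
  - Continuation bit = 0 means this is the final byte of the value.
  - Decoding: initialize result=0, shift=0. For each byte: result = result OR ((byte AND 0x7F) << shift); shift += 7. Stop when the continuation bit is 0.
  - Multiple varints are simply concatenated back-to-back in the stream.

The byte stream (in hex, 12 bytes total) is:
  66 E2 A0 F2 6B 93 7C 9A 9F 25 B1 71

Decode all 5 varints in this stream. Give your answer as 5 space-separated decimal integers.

  byte[0]=0x66 cont=0 payload=0x66=102: acc |= 102<<0 -> acc=102 shift=7 [end]
Varint 1: bytes[0:1] = 66 -> value 102 (1 byte(s))
  byte[1]=0xE2 cont=1 payload=0x62=98: acc |= 98<<0 -> acc=98 shift=7
  byte[2]=0xA0 cont=1 payload=0x20=32: acc |= 32<<7 -> acc=4194 shift=14
  byte[3]=0xF2 cont=1 payload=0x72=114: acc |= 114<<14 -> acc=1871970 shift=21
  byte[4]=0x6B cont=0 payload=0x6B=107: acc |= 107<<21 -> acc=226267234 shift=28 [end]
Varint 2: bytes[1:5] = E2 A0 F2 6B -> value 226267234 (4 byte(s))
  byte[5]=0x93 cont=1 payload=0x13=19: acc |= 19<<0 -> acc=19 shift=7
  byte[6]=0x7C cont=0 payload=0x7C=124: acc |= 124<<7 -> acc=15891 shift=14 [end]
Varint 3: bytes[5:7] = 93 7C -> value 15891 (2 byte(s))
  byte[7]=0x9A cont=1 payload=0x1A=26: acc |= 26<<0 -> acc=26 shift=7
  byte[8]=0x9F cont=1 payload=0x1F=31: acc |= 31<<7 -> acc=3994 shift=14
  byte[9]=0x25 cont=0 payload=0x25=37: acc |= 37<<14 -> acc=610202 shift=21 [end]
Varint 4: bytes[7:10] = 9A 9F 25 -> value 610202 (3 byte(s))
  byte[10]=0xB1 cont=1 payload=0x31=49: acc |= 49<<0 -> acc=49 shift=7
  byte[11]=0x71 cont=0 payload=0x71=113: acc |= 113<<7 -> acc=14513 shift=14 [end]
Varint 5: bytes[10:12] = B1 71 -> value 14513 (2 byte(s))

Answer: 102 226267234 15891 610202 14513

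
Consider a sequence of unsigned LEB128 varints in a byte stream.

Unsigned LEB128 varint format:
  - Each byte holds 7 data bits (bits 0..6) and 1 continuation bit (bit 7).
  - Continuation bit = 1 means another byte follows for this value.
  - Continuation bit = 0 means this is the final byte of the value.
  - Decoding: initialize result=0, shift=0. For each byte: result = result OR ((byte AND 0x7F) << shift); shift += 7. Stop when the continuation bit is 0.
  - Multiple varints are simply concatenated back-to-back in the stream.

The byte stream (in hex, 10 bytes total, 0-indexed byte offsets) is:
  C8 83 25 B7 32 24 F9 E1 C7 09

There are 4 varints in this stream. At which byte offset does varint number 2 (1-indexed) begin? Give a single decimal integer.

Answer: 3

Derivation:
  byte[0]=0xC8 cont=1 payload=0x48=72: acc |= 72<<0 -> acc=72 shift=7
  byte[1]=0x83 cont=1 payload=0x03=3: acc |= 3<<7 -> acc=456 shift=14
  byte[2]=0x25 cont=0 payload=0x25=37: acc |= 37<<14 -> acc=606664 shift=21 [end]
Varint 1: bytes[0:3] = C8 83 25 -> value 606664 (3 byte(s))
  byte[3]=0xB7 cont=1 payload=0x37=55: acc |= 55<<0 -> acc=55 shift=7
  byte[4]=0x32 cont=0 payload=0x32=50: acc |= 50<<7 -> acc=6455 shift=14 [end]
Varint 2: bytes[3:5] = B7 32 -> value 6455 (2 byte(s))
  byte[5]=0x24 cont=0 payload=0x24=36: acc |= 36<<0 -> acc=36 shift=7 [end]
Varint 3: bytes[5:6] = 24 -> value 36 (1 byte(s))
  byte[6]=0xF9 cont=1 payload=0x79=121: acc |= 121<<0 -> acc=121 shift=7
  byte[7]=0xE1 cont=1 payload=0x61=97: acc |= 97<<7 -> acc=12537 shift=14
  byte[8]=0xC7 cont=1 payload=0x47=71: acc |= 71<<14 -> acc=1175801 shift=21
  byte[9]=0x09 cont=0 payload=0x09=9: acc |= 9<<21 -> acc=20050169 shift=28 [end]
Varint 4: bytes[6:10] = F9 E1 C7 09 -> value 20050169 (4 byte(s))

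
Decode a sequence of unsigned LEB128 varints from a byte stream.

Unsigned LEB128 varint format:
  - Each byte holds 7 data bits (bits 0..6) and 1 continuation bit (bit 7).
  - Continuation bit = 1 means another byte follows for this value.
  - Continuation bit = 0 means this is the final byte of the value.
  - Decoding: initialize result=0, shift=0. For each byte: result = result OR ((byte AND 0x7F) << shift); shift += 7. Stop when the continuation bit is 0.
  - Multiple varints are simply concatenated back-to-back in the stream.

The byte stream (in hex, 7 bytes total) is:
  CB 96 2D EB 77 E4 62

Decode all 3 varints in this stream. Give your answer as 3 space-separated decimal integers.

  byte[0]=0xCB cont=1 payload=0x4B=75: acc |= 75<<0 -> acc=75 shift=7
  byte[1]=0x96 cont=1 payload=0x16=22: acc |= 22<<7 -> acc=2891 shift=14
  byte[2]=0x2D cont=0 payload=0x2D=45: acc |= 45<<14 -> acc=740171 shift=21 [end]
Varint 1: bytes[0:3] = CB 96 2D -> value 740171 (3 byte(s))
  byte[3]=0xEB cont=1 payload=0x6B=107: acc |= 107<<0 -> acc=107 shift=7
  byte[4]=0x77 cont=0 payload=0x77=119: acc |= 119<<7 -> acc=15339 shift=14 [end]
Varint 2: bytes[3:5] = EB 77 -> value 15339 (2 byte(s))
  byte[5]=0xE4 cont=1 payload=0x64=100: acc |= 100<<0 -> acc=100 shift=7
  byte[6]=0x62 cont=0 payload=0x62=98: acc |= 98<<7 -> acc=12644 shift=14 [end]
Varint 3: bytes[5:7] = E4 62 -> value 12644 (2 byte(s))

Answer: 740171 15339 12644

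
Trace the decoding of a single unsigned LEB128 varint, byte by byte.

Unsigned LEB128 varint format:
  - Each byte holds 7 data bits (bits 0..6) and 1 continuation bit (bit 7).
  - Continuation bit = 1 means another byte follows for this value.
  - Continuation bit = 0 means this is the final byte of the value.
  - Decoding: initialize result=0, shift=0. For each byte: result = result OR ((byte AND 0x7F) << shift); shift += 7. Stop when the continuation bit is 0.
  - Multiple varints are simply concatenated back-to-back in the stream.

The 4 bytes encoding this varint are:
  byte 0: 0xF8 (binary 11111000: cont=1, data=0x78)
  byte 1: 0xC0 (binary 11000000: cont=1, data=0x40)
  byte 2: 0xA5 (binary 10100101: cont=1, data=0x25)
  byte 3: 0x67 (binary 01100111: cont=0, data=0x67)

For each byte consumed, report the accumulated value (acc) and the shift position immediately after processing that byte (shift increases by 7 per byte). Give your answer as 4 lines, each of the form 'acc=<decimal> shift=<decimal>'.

Answer: acc=120 shift=7
acc=8312 shift=14
acc=614520 shift=21
acc=216621176 shift=28

Derivation:
byte 0=0xF8: payload=0x78=120, contrib = 120<<0 = 120; acc -> 120, shift -> 7
byte 1=0xC0: payload=0x40=64, contrib = 64<<7 = 8192; acc -> 8312, shift -> 14
byte 2=0xA5: payload=0x25=37, contrib = 37<<14 = 606208; acc -> 614520, shift -> 21
byte 3=0x67: payload=0x67=103, contrib = 103<<21 = 216006656; acc -> 216621176, shift -> 28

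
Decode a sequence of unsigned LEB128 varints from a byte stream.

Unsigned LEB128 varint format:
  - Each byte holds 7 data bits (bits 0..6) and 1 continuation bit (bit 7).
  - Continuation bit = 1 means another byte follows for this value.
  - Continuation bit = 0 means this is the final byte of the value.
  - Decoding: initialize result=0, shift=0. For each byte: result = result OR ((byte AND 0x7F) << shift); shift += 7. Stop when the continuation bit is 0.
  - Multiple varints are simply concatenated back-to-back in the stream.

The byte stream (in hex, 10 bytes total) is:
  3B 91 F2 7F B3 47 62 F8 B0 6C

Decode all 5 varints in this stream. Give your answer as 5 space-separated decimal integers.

  byte[0]=0x3B cont=0 payload=0x3B=59: acc |= 59<<0 -> acc=59 shift=7 [end]
Varint 1: bytes[0:1] = 3B -> value 59 (1 byte(s))
  byte[1]=0x91 cont=1 payload=0x11=17: acc |= 17<<0 -> acc=17 shift=7
  byte[2]=0xF2 cont=1 payload=0x72=114: acc |= 114<<7 -> acc=14609 shift=14
  byte[3]=0x7F cont=0 payload=0x7F=127: acc |= 127<<14 -> acc=2095377 shift=21 [end]
Varint 2: bytes[1:4] = 91 F2 7F -> value 2095377 (3 byte(s))
  byte[4]=0xB3 cont=1 payload=0x33=51: acc |= 51<<0 -> acc=51 shift=7
  byte[5]=0x47 cont=0 payload=0x47=71: acc |= 71<<7 -> acc=9139 shift=14 [end]
Varint 3: bytes[4:6] = B3 47 -> value 9139 (2 byte(s))
  byte[6]=0x62 cont=0 payload=0x62=98: acc |= 98<<0 -> acc=98 shift=7 [end]
Varint 4: bytes[6:7] = 62 -> value 98 (1 byte(s))
  byte[7]=0xF8 cont=1 payload=0x78=120: acc |= 120<<0 -> acc=120 shift=7
  byte[8]=0xB0 cont=1 payload=0x30=48: acc |= 48<<7 -> acc=6264 shift=14
  byte[9]=0x6C cont=0 payload=0x6C=108: acc |= 108<<14 -> acc=1775736 shift=21 [end]
Varint 5: bytes[7:10] = F8 B0 6C -> value 1775736 (3 byte(s))

Answer: 59 2095377 9139 98 1775736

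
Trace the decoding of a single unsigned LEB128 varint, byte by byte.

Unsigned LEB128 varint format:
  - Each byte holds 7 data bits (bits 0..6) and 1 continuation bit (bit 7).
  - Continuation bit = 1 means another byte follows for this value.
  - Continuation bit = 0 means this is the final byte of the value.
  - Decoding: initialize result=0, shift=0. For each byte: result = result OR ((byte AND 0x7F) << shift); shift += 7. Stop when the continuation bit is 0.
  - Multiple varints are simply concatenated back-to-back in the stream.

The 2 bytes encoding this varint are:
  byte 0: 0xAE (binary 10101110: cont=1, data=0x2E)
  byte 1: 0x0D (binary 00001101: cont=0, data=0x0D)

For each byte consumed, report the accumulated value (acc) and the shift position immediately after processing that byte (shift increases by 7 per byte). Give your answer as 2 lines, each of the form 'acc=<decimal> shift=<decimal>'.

Answer: acc=46 shift=7
acc=1710 shift=14

Derivation:
byte 0=0xAE: payload=0x2E=46, contrib = 46<<0 = 46; acc -> 46, shift -> 7
byte 1=0x0D: payload=0x0D=13, contrib = 13<<7 = 1664; acc -> 1710, shift -> 14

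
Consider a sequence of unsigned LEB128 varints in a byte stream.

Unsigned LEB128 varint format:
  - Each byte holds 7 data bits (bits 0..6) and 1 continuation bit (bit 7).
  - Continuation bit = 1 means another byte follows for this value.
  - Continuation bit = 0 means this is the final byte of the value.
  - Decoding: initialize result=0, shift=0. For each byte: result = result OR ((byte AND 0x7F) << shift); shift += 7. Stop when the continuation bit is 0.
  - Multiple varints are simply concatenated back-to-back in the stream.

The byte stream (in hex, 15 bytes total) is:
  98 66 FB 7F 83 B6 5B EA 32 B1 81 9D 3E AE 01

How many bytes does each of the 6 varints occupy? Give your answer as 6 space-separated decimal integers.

  byte[0]=0x98 cont=1 payload=0x18=24: acc |= 24<<0 -> acc=24 shift=7
  byte[1]=0x66 cont=0 payload=0x66=102: acc |= 102<<7 -> acc=13080 shift=14 [end]
Varint 1: bytes[0:2] = 98 66 -> value 13080 (2 byte(s))
  byte[2]=0xFB cont=1 payload=0x7B=123: acc |= 123<<0 -> acc=123 shift=7
  byte[3]=0x7F cont=0 payload=0x7F=127: acc |= 127<<7 -> acc=16379 shift=14 [end]
Varint 2: bytes[2:4] = FB 7F -> value 16379 (2 byte(s))
  byte[4]=0x83 cont=1 payload=0x03=3: acc |= 3<<0 -> acc=3 shift=7
  byte[5]=0xB6 cont=1 payload=0x36=54: acc |= 54<<7 -> acc=6915 shift=14
  byte[6]=0x5B cont=0 payload=0x5B=91: acc |= 91<<14 -> acc=1497859 shift=21 [end]
Varint 3: bytes[4:7] = 83 B6 5B -> value 1497859 (3 byte(s))
  byte[7]=0xEA cont=1 payload=0x6A=106: acc |= 106<<0 -> acc=106 shift=7
  byte[8]=0x32 cont=0 payload=0x32=50: acc |= 50<<7 -> acc=6506 shift=14 [end]
Varint 4: bytes[7:9] = EA 32 -> value 6506 (2 byte(s))
  byte[9]=0xB1 cont=1 payload=0x31=49: acc |= 49<<0 -> acc=49 shift=7
  byte[10]=0x81 cont=1 payload=0x01=1: acc |= 1<<7 -> acc=177 shift=14
  byte[11]=0x9D cont=1 payload=0x1D=29: acc |= 29<<14 -> acc=475313 shift=21
  byte[12]=0x3E cont=0 payload=0x3E=62: acc |= 62<<21 -> acc=130498737 shift=28 [end]
Varint 5: bytes[9:13] = B1 81 9D 3E -> value 130498737 (4 byte(s))
  byte[13]=0xAE cont=1 payload=0x2E=46: acc |= 46<<0 -> acc=46 shift=7
  byte[14]=0x01 cont=0 payload=0x01=1: acc |= 1<<7 -> acc=174 shift=14 [end]
Varint 6: bytes[13:15] = AE 01 -> value 174 (2 byte(s))

Answer: 2 2 3 2 4 2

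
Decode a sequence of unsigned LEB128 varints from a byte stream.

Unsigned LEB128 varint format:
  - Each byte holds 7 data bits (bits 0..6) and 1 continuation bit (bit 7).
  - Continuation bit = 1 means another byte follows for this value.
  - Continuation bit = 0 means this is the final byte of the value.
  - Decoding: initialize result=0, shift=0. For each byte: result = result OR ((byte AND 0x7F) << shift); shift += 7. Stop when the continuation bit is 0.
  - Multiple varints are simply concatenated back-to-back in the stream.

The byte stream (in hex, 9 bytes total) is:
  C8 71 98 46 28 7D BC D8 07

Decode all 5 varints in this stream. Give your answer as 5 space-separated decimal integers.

Answer: 14536 8984 40 125 126012

Derivation:
  byte[0]=0xC8 cont=1 payload=0x48=72: acc |= 72<<0 -> acc=72 shift=7
  byte[1]=0x71 cont=0 payload=0x71=113: acc |= 113<<7 -> acc=14536 shift=14 [end]
Varint 1: bytes[0:2] = C8 71 -> value 14536 (2 byte(s))
  byte[2]=0x98 cont=1 payload=0x18=24: acc |= 24<<0 -> acc=24 shift=7
  byte[3]=0x46 cont=0 payload=0x46=70: acc |= 70<<7 -> acc=8984 shift=14 [end]
Varint 2: bytes[2:4] = 98 46 -> value 8984 (2 byte(s))
  byte[4]=0x28 cont=0 payload=0x28=40: acc |= 40<<0 -> acc=40 shift=7 [end]
Varint 3: bytes[4:5] = 28 -> value 40 (1 byte(s))
  byte[5]=0x7D cont=0 payload=0x7D=125: acc |= 125<<0 -> acc=125 shift=7 [end]
Varint 4: bytes[5:6] = 7D -> value 125 (1 byte(s))
  byte[6]=0xBC cont=1 payload=0x3C=60: acc |= 60<<0 -> acc=60 shift=7
  byte[7]=0xD8 cont=1 payload=0x58=88: acc |= 88<<7 -> acc=11324 shift=14
  byte[8]=0x07 cont=0 payload=0x07=7: acc |= 7<<14 -> acc=126012 shift=21 [end]
Varint 5: bytes[6:9] = BC D8 07 -> value 126012 (3 byte(s))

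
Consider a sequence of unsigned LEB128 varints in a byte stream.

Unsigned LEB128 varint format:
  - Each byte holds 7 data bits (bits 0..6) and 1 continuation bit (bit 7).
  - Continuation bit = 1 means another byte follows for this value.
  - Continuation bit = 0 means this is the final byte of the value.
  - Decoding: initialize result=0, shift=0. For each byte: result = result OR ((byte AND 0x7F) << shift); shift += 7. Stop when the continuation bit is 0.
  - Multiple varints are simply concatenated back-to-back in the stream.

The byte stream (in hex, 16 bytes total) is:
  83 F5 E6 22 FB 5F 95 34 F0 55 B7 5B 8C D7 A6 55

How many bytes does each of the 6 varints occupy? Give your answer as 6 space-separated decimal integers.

  byte[0]=0x83 cont=1 payload=0x03=3: acc |= 3<<0 -> acc=3 shift=7
  byte[1]=0xF5 cont=1 payload=0x75=117: acc |= 117<<7 -> acc=14979 shift=14
  byte[2]=0xE6 cont=1 payload=0x66=102: acc |= 102<<14 -> acc=1686147 shift=21
  byte[3]=0x22 cont=0 payload=0x22=34: acc |= 34<<21 -> acc=72989315 shift=28 [end]
Varint 1: bytes[0:4] = 83 F5 E6 22 -> value 72989315 (4 byte(s))
  byte[4]=0xFB cont=1 payload=0x7B=123: acc |= 123<<0 -> acc=123 shift=7
  byte[5]=0x5F cont=0 payload=0x5F=95: acc |= 95<<7 -> acc=12283 shift=14 [end]
Varint 2: bytes[4:6] = FB 5F -> value 12283 (2 byte(s))
  byte[6]=0x95 cont=1 payload=0x15=21: acc |= 21<<0 -> acc=21 shift=7
  byte[7]=0x34 cont=0 payload=0x34=52: acc |= 52<<7 -> acc=6677 shift=14 [end]
Varint 3: bytes[6:8] = 95 34 -> value 6677 (2 byte(s))
  byte[8]=0xF0 cont=1 payload=0x70=112: acc |= 112<<0 -> acc=112 shift=7
  byte[9]=0x55 cont=0 payload=0x55=85: acc |= 85<<7 -> acc=10992 shift=14 [end]
Varint 4: bytes[8:10] = F0 55 -> value 10992 (2 byte(s))
  byte[10]=0xB7 cont=1 payload=0x37=55: acc |= 55<<0 -> acc=55 shift=7
  byte[11]=0x5B cont=0 payload=0x5B=91: acc |= 91<<7 -> acc=11703 shift=14 [end]
Varint 5: bytes[10:12] = B7 5B -> value 11703 (2 byte(s))
  byte[12]=0x8C cont=1 payload=0x0C=12: acc |= 12<<0 -> acc=12 shift=7
  byte[13]=0xD7 cont=1 payload=0x57=87: acc |= 87<<7 -> acc=11148 shift=14
  byte[14]=0xA6 cont=1 payload=0x26=38: acc |= 38<<14 -> acc=633740 shift=21
  byte[15]=0x55 cont=0 payload=0x55=85: acc |= 85<<21 -> acc=178891660 shift=28 [end]
Varint 6: bytes[12:16] = 8C D7 A6 55 -> value 178891660 (4 byte(s))

Answer: 4 2 2 2 2 4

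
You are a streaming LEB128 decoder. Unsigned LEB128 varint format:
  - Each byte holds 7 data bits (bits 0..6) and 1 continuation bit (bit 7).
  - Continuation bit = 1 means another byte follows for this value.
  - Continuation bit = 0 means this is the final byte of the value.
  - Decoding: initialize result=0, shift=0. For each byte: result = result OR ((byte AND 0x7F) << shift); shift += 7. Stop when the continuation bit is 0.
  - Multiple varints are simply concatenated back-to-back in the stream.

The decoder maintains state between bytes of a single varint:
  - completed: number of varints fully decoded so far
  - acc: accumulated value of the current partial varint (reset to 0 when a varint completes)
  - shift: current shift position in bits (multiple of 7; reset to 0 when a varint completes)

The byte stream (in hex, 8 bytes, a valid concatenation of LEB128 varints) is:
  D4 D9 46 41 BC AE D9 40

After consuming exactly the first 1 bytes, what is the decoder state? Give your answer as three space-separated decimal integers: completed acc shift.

byte[0]=0xD4 cont=1 payload=0x54: acc |= 84<<0 -> completed=0 acc=84 shift=7

Answer: 0 84 7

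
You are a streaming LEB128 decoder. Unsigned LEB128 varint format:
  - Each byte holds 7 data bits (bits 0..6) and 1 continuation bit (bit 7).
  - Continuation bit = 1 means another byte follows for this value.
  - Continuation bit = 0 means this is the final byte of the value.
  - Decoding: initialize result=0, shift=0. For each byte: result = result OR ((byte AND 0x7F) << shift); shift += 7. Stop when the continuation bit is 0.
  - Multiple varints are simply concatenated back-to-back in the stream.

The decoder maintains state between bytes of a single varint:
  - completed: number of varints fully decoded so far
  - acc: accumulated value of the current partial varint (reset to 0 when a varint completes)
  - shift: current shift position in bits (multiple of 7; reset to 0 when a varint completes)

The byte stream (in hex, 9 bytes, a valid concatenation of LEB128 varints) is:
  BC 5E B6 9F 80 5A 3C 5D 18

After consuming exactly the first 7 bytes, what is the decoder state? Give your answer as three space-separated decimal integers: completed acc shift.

Answer: 3 0 0

Derivation:
byte[0]=0xBC cont=1 payload=0x3C: acc |= 60<<0 -> completed=0 acc=60 shift=7
byte[1]=0x5E cont=0 payload=0x5E: varint #1 complete (value=12092); reset -> completed=1 acc=0 shift=0
byte[2]=0xB6 cont=1 payload=0x36: acc |= 54<<0 -> completed=1 acc=54 shift=7
byte[3]=0x9F cont=1 payload=0x1F: acc |= 31<<7 -> completed=1 acc=4022 shift=14
byte[4]=0x80 cont=1 payload=0x00: acc |= 0<<14 -> completed=1 acc=4022 shift=21
byte[5]=0x5A cont=0 payload=0x5A: varint #2 complete (value=188747702); reset -> completed=2 acc=0 shift=0
byte[6]=0x3C cont=0 payload=0x3C: varint #3 complete (value=60); reset -> completed=3 acc=0 shift=0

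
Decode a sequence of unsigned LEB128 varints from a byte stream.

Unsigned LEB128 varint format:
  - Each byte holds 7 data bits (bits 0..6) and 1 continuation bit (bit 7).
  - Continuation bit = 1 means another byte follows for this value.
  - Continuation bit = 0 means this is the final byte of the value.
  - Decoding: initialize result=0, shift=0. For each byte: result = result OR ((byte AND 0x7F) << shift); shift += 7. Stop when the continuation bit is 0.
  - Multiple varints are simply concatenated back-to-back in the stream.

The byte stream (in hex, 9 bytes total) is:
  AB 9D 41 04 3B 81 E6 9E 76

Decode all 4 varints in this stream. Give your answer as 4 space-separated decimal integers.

  byte[0]=0xAB cont=1 payload=0x2B=43: acc |= 43<<0 -> acc=43 shift=7
  byte[1]=0x9D cont=1 payload=0x1D=29: acc |= 29<<7 -> acc=3755 shift=14
  byte[2]=0x41 cont=0 payload=0x41=65: acc |= 65<<14 -> acc=1068715 shift=21 [end]
Varint 1: bytes[0:3] = AB 9D 41 -> value 1068715 (3 byte(s))
  byte[3]=0x04 cont=0 payload=0x04=4: acc |= 4<<0 -> acc=4 shift=7 [end]
Varint 2: bytes[3:4] = 04 -> value 4 (1 byte(s))
  byte[4]=0x3B cont=0 payload=0x3B=59: acc |= 59<<0 -> acc=59 shift=7 [end]
Varint 3: bytes[4:5] = 3B -> value 59 (1 byte(s))
  byte[5]=0x81 cont=1 payload=0x01=1: acc |= 1<<0 -> acc=1 shift=7
  byte[6]=0xE6 cont=1 payload=0x66=102: acc |= 102<<7 -> acc=13057 shift=14
  byte[7]=0x9E cont=1 payload=0x1E=30: acc |= 30<<14 -> acc=504577 shift=21
  byte[8]=0x76 cont=0 payload=0x76=118: acc |= 118<<21 -> acc=247968513 shift=28 [end]
Varint 4: bytes[5:9] = 81 E6 9E 76 -> value 247968513 (4 byte(s))

Answer: 1068715 4 59 247968513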